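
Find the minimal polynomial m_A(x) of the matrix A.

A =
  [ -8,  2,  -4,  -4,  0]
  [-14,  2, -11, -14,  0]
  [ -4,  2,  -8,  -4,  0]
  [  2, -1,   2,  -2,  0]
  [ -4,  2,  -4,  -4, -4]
x^3 + 12*x^2 + 48*x + 64

The characteristic polynomial is χ_A(x) = (x + 4)^5, so the eigenvalues are known. The minimal polynomial is
  m_A(x) = Π_λ (x − λ)^{k_λ}
where k_λ is the size of the *largest* Jordan block for λ (equivalently, the smallest k with (A − λI)^k v = 0 for every generalised eigenvector v of λ).

  λ = -4: largest Jordan block has size 3, contributing (x + 4)^3

So m_A(x) = (x + 4)^3 = x^3 + 12*x^2 + 48*x + 64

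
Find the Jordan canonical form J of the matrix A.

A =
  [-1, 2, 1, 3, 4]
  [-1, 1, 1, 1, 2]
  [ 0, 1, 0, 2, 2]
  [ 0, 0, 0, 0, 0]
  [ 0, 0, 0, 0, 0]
J_3(0) ⊕ J_1(0) ⊕ J_1(0)

The characteristic polynomial is
  det(x·I − A) = x^5

Eigenvalues and multiplicities (the geometric multiplicity of λ is n − rank(A − λI), which equals the number of Jordan blocks for λ):
  λ = 0: algebraic multiplicity = 5, geometric multiplicity = 3

Determining the block sizes for each eigenvalue:
  λ = 0: with am = 5 and gm = 3, the partition is not yet determined (e.g. several partitions of 5 into 3 parts exist). Let N = A − (0)·I. Computing rank(N^1) = 2, rank(N^2) = 1, rank(N^3) = 0; the number of blocks of size ≥ j is rank(N^{j−1}) − rank(N^j), giving [3, 1, 1]. So we have 1 block(s) of size 3, 2 block(s) of size 1 → block sizes [3, 1, 1]

Assembling the blocks gives a Jordan form
J =
  [0, 1, 0, 0, 0]
  [0, 0, 1, 0, 0]
  [0, 0, 0, 0, 0]
  [0, 0, 0, 0, 0]
  [0, 0, 0, 0, 0]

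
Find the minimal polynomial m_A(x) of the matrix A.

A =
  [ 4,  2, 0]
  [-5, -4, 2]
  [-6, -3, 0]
x^3

The characteristic polynomial is χ_A(x) = x^3, so the eigenvalues are known. The minimal polynomial is
  m_A(x) = Π_λ (x − λ)^{k_λ}
where k_λ is the size of the *largest* Jordan block for λ (equivalently, the smallest k with (A − λI)^k v = 0 for every generalised eigenvector v of λ).

  λ = 0: largest Jordan block has size 3, contributing (x − 0)^3

So m_A(x) = x^3 = x^3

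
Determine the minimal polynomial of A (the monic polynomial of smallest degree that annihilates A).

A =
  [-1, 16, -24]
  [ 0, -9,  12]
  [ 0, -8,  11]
x^2 - 2*x - 3

The characteristic polynomial is χ_A(x) = (x - 3)*(x + 1)^2, so the eigenvalues are known. The minimal polynomial is
  m_A(x) = Π_λ (x − λ)^{k_λ}
where k_λ is the size of the *largest* Jordan block for λ (equivalently, the smallest k with (A − λI)^k v = 0 for every generalised eigenvector v of λ).

  λ = -1: largest Jordan block has size 1, contributing (x + 1)
  λ = 3: largest Jordan block has size 1, contributing (x − 3)

So m_A(x) = (x - 3)*(x + 1) = x^2 - 2*x - 3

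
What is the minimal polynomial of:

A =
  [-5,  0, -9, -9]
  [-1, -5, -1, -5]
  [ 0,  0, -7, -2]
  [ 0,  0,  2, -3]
x^3 + 15*x^2 + 75*x + 125

The characteristic polynomial is χ_A(x) = (x + 5)^4, so the eigenvalues are known. The minimal polynomial is
  m_A(x) = Π_λ (x − λ)^{k_λ}
where k_λ is the size of the *largest* Jordan block for λ (equivalently, the smallest k with (A − λI)^k v = 0 for every generalised eigenvector v of λ).

  λ = -5: largest Jordan block has size 3, contributing (x + 5)^3

So m_A(x) = (x + 5)^3 = x^3 + 15*x^2 + 75*x + 125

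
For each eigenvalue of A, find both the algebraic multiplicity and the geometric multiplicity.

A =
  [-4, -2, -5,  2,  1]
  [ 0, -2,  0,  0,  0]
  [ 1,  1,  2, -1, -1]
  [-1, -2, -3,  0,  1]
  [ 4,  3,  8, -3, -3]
λ = -2: alg = 2, geom = 2; λ = -1: alg = 3, geom = 2

Step 1 — factor the characteristic polynomial to read off the algebraic multiplicities:
  χ_A(x) = (x + 1)^3*(x + 2)^2

Step 2 — compute geometric multiplicities via the rank-nullity identity g(λ) = n − rank(A − λI):
  rank(A − (-2)·I) = 3, so dim ker(A − (-2)·I) = n − 3 = 2
  rank(A − (-1)·I) = 3, so dim ker(A − (-1)·I) = n − 3 = 2

Summary:
  λ = -2: algebraic multiplicity = 2, geometric multiplicity = 2
  λ = -1: algebraic multiplicity = 3, geometric multiplicity = 2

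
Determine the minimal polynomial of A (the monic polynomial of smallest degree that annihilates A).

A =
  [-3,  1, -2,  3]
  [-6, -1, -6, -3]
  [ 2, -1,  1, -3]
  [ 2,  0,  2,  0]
x^3 + 2*x^2 + x

The characteristic polynomial is χ_A(x) = x*(x + 1)^3, so the eigenvalues are known. The minimal polynomial is
  m_A(x) = Π_λ (x − λ)^{k_λ}
where k_λ is the size of the *largest* Jordan block for λ (equivalently, the smallest k with (A − λI)^k v = 0 for every generalised eigenvector v of λ).

  λ = -1: largest Jordan block has size 2, contributing (x + 1)^2
  λ = 0: largest Jordan block has size 1, contributing (x − 0)

So m_A(x) = x*(x + 1)^2 = x^3 + 2*x^2 + x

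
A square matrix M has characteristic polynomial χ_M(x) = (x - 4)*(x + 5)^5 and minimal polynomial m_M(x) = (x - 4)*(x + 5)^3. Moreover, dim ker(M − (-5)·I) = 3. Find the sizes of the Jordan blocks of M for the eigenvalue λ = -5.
Block sizes for λ = -5: [3, 1, 1]

Step 1 — from the characteristic polynomial, algebraic multiplicity of λ = -5 is 5. From dim ker(M − (-5)·I) = 3, there are exactly 3 Jordan blocks for λ = -5.
Step 2 — from the minimal polynomial, the factor (x + 5)^3 tells us the largest block for λ = -5 has size 3.
Step 3 — with total size 5, 3 blocks, and largest block 3, the block sizes (in nonincreasing order) are [3, 1, 1].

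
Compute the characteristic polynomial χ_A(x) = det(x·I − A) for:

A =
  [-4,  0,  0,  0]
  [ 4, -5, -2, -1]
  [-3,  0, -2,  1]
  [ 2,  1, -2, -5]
x^4 + 16*x^3 + 96*x^2 + 256*x + 256

Expanding det(x·I − A) (e.g. by cofactor expansion or by noting that A is similar to its Jordan form J, which has the same characteristic polynomial as A) gives
  χ_A(x) = x^4 + 16*x^3 + 96*x^2 + 256*x + 256
which factors as (x + 4)^4. The eigenvalues (with algebraic multiplicities) are λ = -4 with multiplicity 4.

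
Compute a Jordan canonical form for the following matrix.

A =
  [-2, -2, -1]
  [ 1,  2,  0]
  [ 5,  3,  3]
J_3(1)

The characteristic polynomial is
  det(x·I − A) = x^3 - 3*x^2 + 3*x - 1 = (x - 1)^3

Eigenvalues and multiplicities (the geometric multiplicity of λ is n − rank(A − λI), which equals the number of Jordan blocks for λ):
  λ = 1: algebraic multiplicity = 3, geometric multiplicity = 1

Determining the block sizes for each eigenvalue:
  λ = 1: one block (gm = 1), so the single block has size am = 3 → block sizes [3]

Assembling the blocks gives a Jordan form
J =
  [1, 1, 0]
  [0, 1, 1]
  [0, 0, 1]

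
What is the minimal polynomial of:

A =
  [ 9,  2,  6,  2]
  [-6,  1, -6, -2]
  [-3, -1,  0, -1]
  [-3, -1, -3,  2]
x^2 - 6*x + 9

The characteristic polynomial is χ_A(x) = (x - 3)^4, so the eigenvalues are known. The minimal polynomial is
  m_A(x) = Π_λ (x − λ)^{k_λ}
where k_λ is the size of the *largest* Jordan block for λ (equivalently, the smallest k with (A − λI)^k v = 0 for every generalised eigenvector v of λ).

  λ = 3: largest Jordan block has size 2, contributing (x − 3)^2

So m_A(x) = (x - 3)^2 = x^2 - 6*x + 9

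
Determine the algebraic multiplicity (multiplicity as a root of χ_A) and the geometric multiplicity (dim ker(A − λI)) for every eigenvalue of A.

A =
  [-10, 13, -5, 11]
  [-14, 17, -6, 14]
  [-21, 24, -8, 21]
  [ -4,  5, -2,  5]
λ = 1: alg = 4, geom = 2

Step 1 — factor the characteristic polynomial to read off the algebraic multiplicities:
  χ_A(x) = (x - 1)^4

Step 2 — compute geometric multiplicities via the rank-nullity identity g(λ) = n − rank(A − λI):
  rank(A − (1)·I) = 2, so dim ker(A − (1)·I) = n − 2 = 2

Summary:
  λ = 1: algebraic multiplicity = 4, geometric multiplicity = 2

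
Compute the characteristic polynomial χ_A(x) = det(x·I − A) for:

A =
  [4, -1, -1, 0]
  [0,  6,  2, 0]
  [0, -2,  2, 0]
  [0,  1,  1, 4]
x^4 - 16*x^3 + 96*x^2 - 256*x + 256

Expanding det(x·I − A) (e.g. by cofactor expansion or by noting that A is similar to its Jordan form J, which has the same characteristic polynomial as A) gives
  χ_A(x) = x^4 - 16*x^3 + 96*x^2 - 256*x + 256
which factors as (x - 4)^4. The eigenvalues (with algebraic multiplicities) are λ = 4 with multiplicity 4.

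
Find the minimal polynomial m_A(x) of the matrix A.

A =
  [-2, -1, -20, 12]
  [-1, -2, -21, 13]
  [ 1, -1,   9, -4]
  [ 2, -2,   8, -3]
x^4 - 2*x^3 - 15*x^2

The characteristic polynomial is χ_A(x) = x^2*(x - 5)*(x + 3), so the eigenvalues are known. The minimal polynomial is
  m_A(x) = Π_λ (x − λ)^{k_λ}
where k_λ is the size of the *largest* Jordan block for λ (equivalently, the smallest k with (A − λI)^k v = 0 for every generalised eigenvector v of λ).

  λ = -3: largest Jordan block has size 1, contributing (x + 3)
  λ = 0: largest Jordan block has size 2, contributing (x − 0)^2
  λ = 5: largest Jordan block has size 1, contributing (x − 5)

So m_A(x) = x^2*(x - 5)*(x + 3) = x^4 - 2*x^3 - 15*x^2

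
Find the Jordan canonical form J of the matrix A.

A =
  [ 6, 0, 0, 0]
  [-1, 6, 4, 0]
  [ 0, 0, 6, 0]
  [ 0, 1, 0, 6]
J_3(6) ⊕ J_1(6)

The characteristic polynomial is
  det(x·I − A) = x^4 - 24*x^3 + 216*x^2 - 864*x + 1296 = (x - 6)^4

Eigenvalues and multiplicities (the geometric multiplicity of λ is n − rank(A − λI), which equals the number of Jordan blocks for λ):
  λ = 6: algebraic multiplicity = 4, geometric multiplicity = 2

Determining the block sizes for each eigenvalue:
  λ = 6: with am = 4 and gm = 2, the partition is not yet determined (e.g. several partitions of 4 into 2 parts exist). Let N = A − (6)·I. Computing rank(N^1) = 2, rank(N^2) = 1, rank(N^3) = 0; the number of blocks of size ≥ j is rank(N^{j−1}) − rank(N^j), giving [2, 1, 1]. So we have 1 block(s) of size 3, 1 block(s) of size 1 → block sizes [3, 1]

Assembling the blocks gives a Jordan form
J =
  [6, 1, 0, 0]
  [0, 6, 1, 0]
  [0, 0, 6, 0]
  [0, 0, 0, 6]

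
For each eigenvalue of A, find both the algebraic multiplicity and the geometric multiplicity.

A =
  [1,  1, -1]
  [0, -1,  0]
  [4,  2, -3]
λ = -1: alg = 3, geom = 2

Step 1 — factor the characteristic polynomial to read off the algebraic multiplicities:
  χ_A(x) = (x + 1)^3

Step 2 — compute geometric multiplicities via the rank-nullity identity g(λ) = n − rank(A − λI):
  rank(A − (-1)·I) = 1, so dim ker(A − (-1)·I) = n − 1 = 2

Summary:
  λ = -1: algebraic multiplicity = 3, geometric multiplicity = 2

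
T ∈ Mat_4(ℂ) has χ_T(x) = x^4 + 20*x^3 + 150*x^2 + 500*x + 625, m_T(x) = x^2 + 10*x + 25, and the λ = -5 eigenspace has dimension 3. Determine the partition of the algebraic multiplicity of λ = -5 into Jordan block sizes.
Block sizes for λ = -5: [2, 1, 1]

Step 1 — from the characteristic polynomial, algebraic multiplicity of λ = -5 is 4. From dim ker(T − (-5)·I) = 3, there are exactly 3 Jordan blocks for λ = -5.
Step 2 — from the minimal polynomial, the factor (x + 5)^2 tells us the largest block for λ = -5 has size 2.
Step 3 — with total size 4, 3 blocks, and largest block 2, the block sizes (in nonincreasing order) are [2, 1, 1].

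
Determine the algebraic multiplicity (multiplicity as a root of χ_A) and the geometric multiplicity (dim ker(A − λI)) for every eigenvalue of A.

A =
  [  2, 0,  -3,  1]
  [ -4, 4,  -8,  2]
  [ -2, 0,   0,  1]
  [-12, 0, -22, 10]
λ = 4: alg = 4, geom = 2

Step 1 — factor the characteristic polynomial to read off the algebraic multiplicities:
  χ_A(x) = (x - 4)^4

Step 2 — compute geometric multiplicities via the rank-nullity identity g(λ) = n − rank(A − λI):
  rank(A − (4)·I) = 2, so dim ker(A − (4)·I) = n − 2 = 2

Summary:
  λ = 4: algebraic multiplicity = 4, geometric multiplicity = 2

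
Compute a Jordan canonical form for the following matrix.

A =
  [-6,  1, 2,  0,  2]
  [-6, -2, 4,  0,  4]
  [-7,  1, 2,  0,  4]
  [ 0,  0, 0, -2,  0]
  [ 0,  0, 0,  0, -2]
J_3(-2) ⊕ J_1(-2) ⊕ J_1(-2)

The characteristic polynomial is
  det(x·I − A) = x^5 + 10*x^4 + 40*x^3 + 80*x^2 + 80*x + 32 = (x + 2)^5

Eigenvalues and multiplicities (the geometric multiplicity of λ is n − rank(A − λI), which equals the number of Jordan blocks for λ):
  λ = -2: algebraic multiplicity = 5, geometric multiplicity = 3

Determining the block sizes for each eigenvalue:
  λ = -2: with am = 5 and gm = 3, the partition is not yet determined (e.g. several partitions of 5 into 3 parts exist). Let N = A − (-2)·I. Computing rank(N^1) = 2, rank(N^2) = 1, rank(N^3) = 0; the number of blocks of size ≥ j is rank(N^{j−1}) − rank(N^j), giving [3, 1, 1]. So we have 1 block(s) of size 3, 2 block(s) of size 1 → block sizes [3, 1, 1]

Assembling the blocks gives a Jordan form
J =
  [-2,  1,  0,  0,  0]
  [ 0, -2,  1,  0,  0]
  [ 0,  0, -2,  0,  0]
  [ 0,  0,  0, -2,  0]
  [ 0,  0,  0,  0, -2]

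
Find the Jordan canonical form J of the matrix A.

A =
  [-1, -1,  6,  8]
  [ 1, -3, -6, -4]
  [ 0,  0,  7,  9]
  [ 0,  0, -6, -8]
J_2(-2) ⊕ J_1(-2) ⊕ J_1(1)

The characteristic polynomial is
  det(x·I − A) = x^4 + 5*x^3 + 6*x^2 - 4*x - 8 = (x - 1)*(x + 2)^3

Eigenvalues and multiplicities (the geometric multiplicity of λ is n − rank(A − λI), which equals the number of Jordan blocks for λ):
  λ = -2: algebraic multiplicity = 3, geometric multiplicity = 2
  λ = 1: algebraic multiplicity = 1, geometric multiplicity = 1

Determining the block sizes for each eigenvalue:
  λ = -2: 2 blocks summing to 3 forces exactly one block of size 2 and the rest size 1 → block sizes [2, 1]
  λ = 1: one block (gm = 1), so the single block has size am = 1 → block sizes [1]

Assembling the blocks gives a Jordan form
J =
  [-2,  1,  0, 0]
  [ 0, -2,  0, 0]
  [ 0,  0, -2, 0]
  [ 0,  0,  0, 1]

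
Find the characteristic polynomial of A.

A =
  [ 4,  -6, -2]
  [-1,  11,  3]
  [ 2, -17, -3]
x^3 - 12*x^2 + 48*x - 64

Expanding det(x·I − A) (e.g. by cofactor expansion or by noting that A is similar to its Jordan form J, which has the same characteristic polynomial as A) gives
  χ_A(x) = x^3 - 12*x^2 + 48*x - 64
which factors as (x - 4)^3. The eigenvalues (with algebraic multiplicities) are λ = 4 with multiplicity 3.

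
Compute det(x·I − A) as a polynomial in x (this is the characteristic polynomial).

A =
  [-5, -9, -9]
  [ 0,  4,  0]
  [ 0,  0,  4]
x^3 - 3*x^2 - 24*x + 80

Expanding det(x·I − A) (e.g. by cofactor expansion or by noting that A is similar to its Jordan form J, which has the same characteristic polynomial as A) gives
  χ_A(x) = x^3 - 3*x^2 - 24*x + 80
which factors as (x - 4)^2*(x + 5). The eigenvalues (with algebraic multiplicities) are λ = -5 with multiplicity 1, λ = 4 with multiplicity 2.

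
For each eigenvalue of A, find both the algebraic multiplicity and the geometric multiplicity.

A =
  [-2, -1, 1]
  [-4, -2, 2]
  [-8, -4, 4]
λ = 0: alg = 3, geom = 2

Step 1 — factor the characteristic polynomial to read off the algebraic multiplicities:
  χ_A(x) = x^3

Step 2 — compute geometric multiplicities via the rank-nullity identity g(λ) = n − rank(A − λI):
  rank(A − (0)·I) = 1, so dim ker(A − (0)·I) = n − 1 = 2

Summary:
  λ = 0: algebraic multiplicity = 3, geometric multiplicity = 2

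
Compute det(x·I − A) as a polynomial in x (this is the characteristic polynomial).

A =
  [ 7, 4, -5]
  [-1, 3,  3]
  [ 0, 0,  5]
x^3 - 15*x^2 + 75*x - 125

Expanding det(x·I − A) (e.g. by cofactor expansion or by noting that A is similar to its Jordan form J, which has the same characteristic polynomial as A) gives
  χ_A(x) = x^3 - 15*x^2 + 75*x - 125
which factors as (x - 5)^3. The eigenvalues (with algebraic multiplicities) are λ = 5 with multiplicity 3.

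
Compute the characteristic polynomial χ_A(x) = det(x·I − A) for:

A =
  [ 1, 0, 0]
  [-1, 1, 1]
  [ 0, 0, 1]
x^3 - 3*x^2 + 3*x - 1

Expanding det(x·I − A) (e.g. by cofactor expansion or by noting that A is similar to its Jordan form J, which has the same characteristic polynomial as A) gives
  χ_A(x) = x^3 - 3*x^2 + 3*x - 1
which factors as (x - 1)^3. The eigenvalues (with algebraic multiplicities) are λ = 1 with multiplicity 3.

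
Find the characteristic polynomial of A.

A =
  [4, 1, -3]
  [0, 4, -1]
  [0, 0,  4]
x^3 - 12*x^2 + 48*x - 64

Expanding det(x·I − A) (e.g. by cofactor expansion or by noting that A is similar to its Jordan form J, which has the same characteristic polynomial as A) gives
  χ_A(x) = x^3 - 12*x^2 + 48*x - 64
which factors as (x - 4)^3. The eigenvalues (with algebraic multiplicities) are λ = 4 with multiplicity 3.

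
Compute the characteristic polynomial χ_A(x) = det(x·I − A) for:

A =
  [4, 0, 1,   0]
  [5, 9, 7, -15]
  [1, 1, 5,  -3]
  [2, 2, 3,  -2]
x^4 - 16*x^3 + 96*x^2 - 256*x + 256

Expanding det(x·I − A) (e.g. by cofactor expansion or by noting that A is similar to its Jordan form J, which has the same characteristic polynomial as A) gives
  χ_A(x) = x^4 - 16*x^3 + 96*x^2 - 256*x + 256
which factors as (x - 4)^4. The eigenvalues (with algebraic multiplicities) are λ = 4 with multiplicity 4.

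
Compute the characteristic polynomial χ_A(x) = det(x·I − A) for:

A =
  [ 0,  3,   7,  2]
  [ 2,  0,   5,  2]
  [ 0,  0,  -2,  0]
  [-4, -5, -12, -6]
x^4 + 8*x^3 + 24*x^2 + 32*x + 16

Expanding det(x·I − A) (e.g. by cofactor expansion or by noting that A is similar to its Jordan form J, which has the same characteristic polynomial as A) gives
  χ_A(x) = x^4 + 8*x^3 + 24*x^2 + 32*x + 16
which factors as (x + 2)^4. The eigenvalues (with algebraic multiplicities) are λ = -2 with multiplicity 4.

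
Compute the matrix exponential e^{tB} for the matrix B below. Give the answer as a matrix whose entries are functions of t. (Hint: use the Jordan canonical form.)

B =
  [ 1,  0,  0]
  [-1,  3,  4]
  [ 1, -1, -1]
e^{tB} =
  [exp(t), 0, 0]
  [t^2*exp(t) - t*exp(t), 2*t*exp(t) + exp(t), 4*t*exp(t)]
  [-t^2*exp(t)/2 + t*exp(t), -t*exp(t), -2*t*exp(t) + exp(t)]

Strategy: write B = P · J · P⁻¹ where J is a Jordan canonical form, so e^{tB} = P · e^{tJ} · P⁻¹, and e^{tJ} can be computed block-by-block.

B has Jordan form
J =
  [1, 1, 0]
  [0, 1, 1]
  [0, 0, 1]
(up to reordering of blocks).

Per-block formulas:
  For a 3×3 Jordan block J_3(1): exp(t · J_3(1)) = e^(1t)·(I + t·N + (t^2/2)·N^2), where N is the 3×3 nilpotent shift.

After assembling e^{tJ} and conjugating by P, we get:

e^{tB} =
  [exp(t), 0, 0]
  [t^2*exp(t) - t*exp(t), 2*t*exp(t) + exp(t), 4*t*exp(t)]
  [-t^2*exp(t)/2 + t*exp(t), -t*exp(t), -2*t*exp(t) + exp(t)]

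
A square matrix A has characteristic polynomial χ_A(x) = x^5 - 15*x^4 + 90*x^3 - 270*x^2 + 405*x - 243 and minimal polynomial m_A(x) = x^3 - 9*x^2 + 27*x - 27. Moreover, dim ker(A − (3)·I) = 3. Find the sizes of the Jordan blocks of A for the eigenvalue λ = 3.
Block sizes for λ = 3: [3, 1, 1]

Step 1 — from the characteristic polynomial, algebraic multiplicity of λ = 3 is 5. From dim ker(A − (3)·I) = 3, there are exactly 3 Jordan blocks for λ = 3.
Step 2 — from the minimal polynomial, the factor (x − 3)^3 tells us the largest block for λ = 3 has size 3.
Step 3 — with total size 5, 3 blocks, and largest block 3, the block sizes (in nonincreasing order) are [3, 1, 1].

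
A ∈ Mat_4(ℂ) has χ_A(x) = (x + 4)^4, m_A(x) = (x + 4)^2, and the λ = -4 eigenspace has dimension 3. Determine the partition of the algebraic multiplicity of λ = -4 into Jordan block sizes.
Block sizes for λ = -4: [2, 1, 1]

Step 1 — from the characteristic polynomial, algebraic multiplicity of λ = -4 is 4. From dim ker(A − (-4)·I) = 3, there are exactly 3 Jordan blocks for λ = -4.
Step 2 — from the minimal polynomial, the factor (x + 4)^2 tells us the largest block for λ = -4 has size 2.
Step 3 — with total size 4, 3 blocks, and largest block 2, the block sizes (in nonincreasing order) are [2, 1, 1].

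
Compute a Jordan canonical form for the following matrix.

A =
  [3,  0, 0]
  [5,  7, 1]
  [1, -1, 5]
J_1(3) ⊕ J_2(6)

The characteristic polynomial is
  det(x·I − A) = x^3 - 15*x^2 + 72*x - 108 = (x - 6)^2*(x - 3)

Eigenvalues and multiplicities (the geometric multiplicity of λ is n − rank(A − λI), which equals the number of Jordan blocks for λ):
  λ = 3: algebraic multiplicity = 1, geometric multiplicity = 1
  λ = 6: algebraic multiplicity = 2, geometric multiplicity = 1

Determining the block sizes for each eigenvalue:
  λ = 3: one block (gm = 1), so the single block has size am = 1 → block sizes [1]
  λ = 6: one block (gm = 1), so the single block has size am = 2 → block sizes [2]

Assembling the blocks gives a Jordan form
J =
  [3, 0, 0]
  [0, 6, 1]
  [0, 0, 6]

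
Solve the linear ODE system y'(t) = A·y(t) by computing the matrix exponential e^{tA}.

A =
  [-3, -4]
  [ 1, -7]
e^{tA} =
  [2*t*exp(-5*t) + exp(-5*t), -4*t*exp(-5*t)]
  [t*exp(-5*t), -2*t*exp(-5*t) + exp(-5*t)]

Strategy: write A = P · J · P⁻¹ where J is a Jordan canonical form, so e^{tA} = P · e^{tJ} · P⁻¹, and e^{tJ} can be computed block-by-block.

A has Jordan form
J =
  [-5,  1]
  [ 0, -5]
(up to reordering of blocks).

Per-block formulas:
  For a 2×2 Jordan block J_2(-5): exp(t · J_2(-5)) = e^(-5t)·(I + t·N), where N is the 2×2 nilpotent shift.

After assembling e^{tJ} and conjugating by P, we get:

e^{tA} =
  [2*t*exp(-5*t) + exp(-5*t), -4*t*exp(-5*t)]
  [t*exp(-5*t), -2*t*exp(-5*t) + exp(-5*t)]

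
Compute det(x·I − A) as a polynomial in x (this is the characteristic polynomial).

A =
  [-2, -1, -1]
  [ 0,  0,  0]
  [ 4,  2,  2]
x^3

Expanding det(x·I − A) (e.g. by cofactor expansion or by noting that A is similar to its Jordan form J, which has the same characteristic polynomial as A) gives
  χ_A(x) = x^3
which factors as x^3. The eigenvalues (with algebraic multiplicities) are λ = 0 with multiplicity 3.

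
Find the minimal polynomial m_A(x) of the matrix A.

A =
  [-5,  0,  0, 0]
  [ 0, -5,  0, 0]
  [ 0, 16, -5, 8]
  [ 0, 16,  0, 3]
x^2 + 2*x - 15

The characteristic polynomial is χ_A(x) = (x - 3)*(x + 5)^3, so the eigenvalues are known. The minimal polynomial is
  m_A(x) = Π_λ (x − λ)^{k_λ}
where k_λ is the size of the *largest* Jordan block for λ (equivalently, the smallest k with (A − λI)^k v = 0 for every generalised eigenvector v of λ).

  λ = -5: largest Jordan block has size 1, contributing (x + 5)
  λ = 3: largest Jordan block has size 1, contributing (x − 3)

So m_A(x) = (x - 3)*(x + 5) = x^2 + 2*x - 15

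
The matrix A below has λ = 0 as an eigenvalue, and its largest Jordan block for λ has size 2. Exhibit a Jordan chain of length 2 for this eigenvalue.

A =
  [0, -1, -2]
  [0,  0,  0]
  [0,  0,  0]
A Jordan chain for λ = 0 of length 2:
v_1 = (-1, 0, 0)ᵀ
v_2 = (0, 1, 0)ᵀ

Let N = A − (0)·I. We want v_2 with N^2 v_2 = 0 but N^1 v_2 ≠ 0; then v_{j-1} := N · v_j for j = 2, …, 2.

Pick v_2 = (0, 1, 0)ᵀ.
Then v_1 = N · v_2 = (-1, 0, 0)ᵀ.

Sanity check: (A − (0)·I) v_1 = (0, 0, 0)ᵀ = 0. ✓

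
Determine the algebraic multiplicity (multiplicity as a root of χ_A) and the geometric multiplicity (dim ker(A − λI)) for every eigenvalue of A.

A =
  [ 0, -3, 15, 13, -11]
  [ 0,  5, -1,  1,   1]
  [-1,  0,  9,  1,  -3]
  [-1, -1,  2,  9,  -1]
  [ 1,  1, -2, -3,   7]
λ = 6: alg = 5, geom = 2

Step 1 — factor the characteristic polynomial to read off the algebraic multiplicities:
  χ_A(x) = (x - 6)^5

Step 2 — compute geometric multiplicities via the rank-nullity identity g(λ) = n − rank(A − λI):
  rank(A − (6)·I) = 3, so dim ker(A − (6)·I) = n − 3 = 2

Summary:
  λ = 6: algebraic multiplicity = 5, geometric multiplicity = 2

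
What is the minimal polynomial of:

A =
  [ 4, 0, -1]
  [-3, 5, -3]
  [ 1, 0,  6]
x^2 - 10*x + 25

The characteristic polynomial is χ_A(x) = (x - 5)^3, so the eigenvalues are known. The minimal polynomial is
  m_A(x) = Π_λ (x − λ)^{k_λ}
where k_λ is the size of the *largest* Jordan block for λ (equivalently, the smallest k with (A − λI)^k v = 0 for every generalised eigenvector v of λ).

  λ = 5: largest Jordan block has size 2, contributing (x − 5)^2

So m_A(x) = (x - 5)^2 = x^2 - 10*x + 25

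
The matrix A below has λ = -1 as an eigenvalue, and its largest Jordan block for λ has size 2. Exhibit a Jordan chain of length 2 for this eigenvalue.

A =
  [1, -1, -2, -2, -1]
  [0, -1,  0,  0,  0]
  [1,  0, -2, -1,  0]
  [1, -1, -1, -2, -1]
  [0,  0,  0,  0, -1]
A Jordan chain for λ = -1 of length 2:
v_1 = (2, 0, 1, 1, 0)ᵀ
v_2 = (1, 0, 0, 0, 0)ᵀ

Let N = A − (-1)·I. We want v_2 with N^2 v_2 = 0 but N^1 v_2 ≠ 0; then v_{j-1} := N · v_j for j = 2, …, 2.

Pick v_2 = (1, 0, 0, 0, 0)ᵀ.
Then v_1 = N · v_2 = (2, 0, 1, 1, 0)ᵀ.

Sanity check: (A − (-1)·I) v_1 = (0, 0, 0, 0, 0)ᵀ = 0. ✓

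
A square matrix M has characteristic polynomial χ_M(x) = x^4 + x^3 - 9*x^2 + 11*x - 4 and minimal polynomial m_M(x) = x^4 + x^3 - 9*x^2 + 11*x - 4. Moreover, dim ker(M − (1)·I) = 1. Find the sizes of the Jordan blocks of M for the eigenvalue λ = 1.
Block sizes for λ = 1: [3]

Step 1 — from the characteristic polynomial, algebraic multiplicity of λ = 1 is 3. From dim ker(M − (1)·I) = 1, there are exactly 1 Jordan blocks for λ = 1.
Step 2 — from the minimal polynomial, the factor (x − 1)^3 tells us the largest block for λ = 1 has size 3.
Step 3 — with total size 3, 1 blocks, and largest block 3, the block sizes (in nonincreasing order) are [3].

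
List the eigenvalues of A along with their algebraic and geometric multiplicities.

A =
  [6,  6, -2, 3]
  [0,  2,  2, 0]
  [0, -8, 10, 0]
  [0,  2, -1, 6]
λ = 6: alg = 4, geom = 2

Step 1 — factor the characteristic polynomial to read off the algebraic multiplicities:
  χ_A(x) = (x - 6)^4

Step 2 — compute geometric multiplicities via the rank-nullity identity g(λ) = n − rank(A − λI):
  rank(A − (6)·I) = 2, so dim ker(A − (6)·I) = n − 2 = 2

Summary:
  λ = 6: algebraic multiplicity = 4, geometric multiplicity = 2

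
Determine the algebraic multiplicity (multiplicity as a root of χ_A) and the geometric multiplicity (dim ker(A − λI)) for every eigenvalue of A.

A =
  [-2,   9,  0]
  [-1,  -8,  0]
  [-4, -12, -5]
λ = -5: alg = 3, geom = 2

Step 1 — factor the characteristic polynomial to read off the algebraic multiplicities:
  χ_A(x) = (x + 5)^3

Step 2 — compute geometric multiplicities via the rank-nullity identity g(λ) = n − rank(A − λI):
  rank(A − (-5)·I) = 1, so dim ker(A − (-5)·I) = n − 1 = 2

Summary:
  λ = -5: algebraic multiplicity = 3, geometric multiplicity = 2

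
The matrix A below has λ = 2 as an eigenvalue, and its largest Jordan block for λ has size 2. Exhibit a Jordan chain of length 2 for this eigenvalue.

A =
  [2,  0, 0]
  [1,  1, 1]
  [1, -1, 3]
A Jordan chain for λ = 2 of length 2:
v_1 = (0, 1, 1)ᵀ
v_2 = (1, 0, 0)ᵀ

Let N = A − (2)·I. We want v_2 with N^2 v_2 = 0 but N^1 v_2 ≠ 0; then v_{j-1} := N · v_j for j = 2, …, 2.

Pick v_2 = (1, 0, 0)ᵀ.
Then v_1 = N · v_2 = (0, 1, 1)ᵀ.

Sanity check: (A − (2)·I) v_1 = (0, 0, 0)ᵀ = 0. ✓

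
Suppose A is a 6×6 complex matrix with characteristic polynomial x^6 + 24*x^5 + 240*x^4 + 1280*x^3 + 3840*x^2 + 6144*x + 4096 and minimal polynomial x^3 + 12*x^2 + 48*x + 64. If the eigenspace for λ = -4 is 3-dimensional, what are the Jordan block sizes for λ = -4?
Block sizes for λ = -4: [3, 2, 1]

Step 1 — from the characteristic polynomial, algebraic multiplicity of λ = -4 is 6. From dim ker(A − (-4)·I) = 3, there are exactly 3 Jordan blocks for λ = -4.
Step 2 — from the minimal polynomial, the factor (x + 4)^3 tells us the largest block for λ = -4 has size 3.
Step 3 — with total size 6, 3 blocks, and largest block 3, the block sizes (in nonincreasing order) are [3, 2, 1].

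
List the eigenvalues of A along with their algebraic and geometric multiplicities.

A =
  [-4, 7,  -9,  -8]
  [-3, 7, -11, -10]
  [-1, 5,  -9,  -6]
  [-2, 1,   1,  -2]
λ = -2: alg = 4, geom = 2

Step 1 — factor the characteristic polynomial to read off the algebraic multiplicities:
  χ_A(x) = (x + 2)^4

Step 2 — compute geometric multiplicities via the rank-nullity identity g(λ) = n − rank(A − λI):
  rank(A − (-2)·I) = 2, so dim ker(A − (-2)·I) = n − 2 = 2

Summary:
  λ = -2: algebraic multiplicity = 4, geometric multiplicity = 2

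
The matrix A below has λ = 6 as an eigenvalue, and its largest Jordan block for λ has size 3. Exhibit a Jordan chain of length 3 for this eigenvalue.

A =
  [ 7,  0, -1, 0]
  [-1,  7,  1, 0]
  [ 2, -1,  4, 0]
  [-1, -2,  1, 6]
A Jordan chain for λ = 6 of length 3:
v_1 = (-1, 0, -1, 3)ᵀ
v_2 = (1, -1, 2, -1)ᵀ
v_3 = (1, 0, 0, 0)ᵀ

Let N = A − (6)·I. We want v_3 with N^3 v_3 = 0 but N^2 v_3 ≠ 0; then v_{j-1} := N · v_j for j = 3, …, 2.

Pick v_3 = (1, 0, 0, 0)ᵀ.
Then v_2 = N · v_3 = (1, -1, 2, -1)ᵀ.
Then v_1 = N · v_2 = (-1, 0, -1, 3)ᵀ.

Sanity check: (A − (6)·I) v_1 = (0, 0, 0, 0)ᵀ = 0. ✓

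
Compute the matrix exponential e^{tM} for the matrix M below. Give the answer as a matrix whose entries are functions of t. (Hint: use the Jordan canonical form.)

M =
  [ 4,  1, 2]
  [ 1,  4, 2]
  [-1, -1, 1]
e^{tM} =
  [t*exp(3*t) + exp(3*t), t*exp(3*t), 2*t*exp(3*t)]
  [t*exp(3*t), t*exp(3*t) + exp(3*t), 2*t*exp(3*t)]
  [-t*exp(3*t), -t*exp(3*t), -2*t*exp(3*t) + exp(3*t)]

Strategy: write M = P · J · P⁻¹ where J is a Jordan canonical form, so e^{tM} = P · e^{tJ} · P⁻¹, and e^{tJ} can be computed block-by-block.

M has Jordan form
J =
  [3, 1, 0]
  [0, 3, 0]
  [0, 0, 3]
(up to reordering of blocks).

Per-block formulas:
  For a 2×2 Jordan block J_2(3): exp(t · J_2(3)) = e^(3t)·(I + t·N), where N is the 2×2 nilpotent shift.
  For a 1×1 block at λ = 3: exp(t · [3]) = [e^(3t)].

After assembling e^{tJ} and conjugating by P, we get:

e^{tM} =
  [t*exp(3*t) + exp(3*t), t*exp(3*t), 2*t*exp(3*t)]
  [t*exp(3*t), t*exp(3*t) + exp(3*t), 2*t*exp(3*t)]
  [-t*exp(3*t), -t*exp(3*t), -2*t*exp(3*t) + exp(3*t)]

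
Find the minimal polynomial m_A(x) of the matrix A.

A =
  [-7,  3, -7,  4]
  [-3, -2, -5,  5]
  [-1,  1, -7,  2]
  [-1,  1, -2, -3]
x^4 + 19*x^3 + 135*x^2 + 425*x + 500

The characteristic polynomial is χ_A(x) = (x + 4)*(x + 5)^3, so the eigenvalues are known. The minimal polynomial is
  m_A(x) = Π_λ (x − λ)^{k_λ}
where k_λ is the size of the *largest* Jordan block for λ (equivalently, the smallest k with (A − λI)^k v = 0 for every generalised eigenvector v of λ).

  λ = -5: largest Jordan block has size 3, contributing (x + 5)^3
  λ = -4: largest Jordan block has size 1, contributing (x + 4)

So m_A(x) = (x + 4)*(x + 5)^3 = x^4 + 19*x^3 + 135*x^2 + 425*x + 500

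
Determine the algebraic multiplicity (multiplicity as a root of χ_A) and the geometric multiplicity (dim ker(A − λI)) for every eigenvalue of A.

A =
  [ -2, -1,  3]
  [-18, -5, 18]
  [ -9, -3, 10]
λ = 1: alg = 3, geom = 2

Step 1 — factor the characteristic polynomial to read off the algebraic multiplicities:
  χ_A(x) = (x - 1)^3

Step 2 — compute geometric multiplicities via the rank-nullity identity g(λ) = n − rank(A − λI):
  rank(A − (1)·I) = 1, so dim ker(A − (1)·I) = n − 1 = 2

Summary:
  λ = 1: algebraic multiplicity = 3, geometric multiplicity = 2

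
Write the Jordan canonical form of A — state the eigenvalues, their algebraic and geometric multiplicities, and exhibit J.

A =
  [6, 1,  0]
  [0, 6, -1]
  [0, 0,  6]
J_3(6)

The characteristic polynomial is
  det(x·I − A) = x^3 - 18*x^2 + 108*x - 216 = (x - 6)^3

Eigenvalues and multiplicities (the geometric multiplicity of λ is n − rank(A − λI), which equals the number of Jordan blocks for λ):
  λ = 6: algebraic multiplicity = 3, geometric multiplicity = 1

Determining the block sizes for each eigenvalue:
  λ = 6: one block (gm = 1), so the single block has size am = 3 → block sizes [3]

Assembling the blocks gives a Jordan form
J =
  [6, 1, 0]
  [0, 6, 1]
  [0, 0, 6]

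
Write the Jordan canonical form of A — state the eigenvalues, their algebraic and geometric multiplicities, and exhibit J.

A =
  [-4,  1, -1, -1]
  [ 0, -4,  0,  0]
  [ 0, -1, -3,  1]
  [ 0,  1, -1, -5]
J_2(-4) ⊕ J_1(-4) ⊕ J_1(-4)

The characteristic polynomial is
  det(x·I − A) = x^4 + 16*x^3 + 96*x^2 + 256*x + 256 = (x + 4)^4

Eigenvalues and multiplicities (the geometric multiplicity of λ is n − rank(A − λI), which equals the number of Jordan blocks for λ):
  λ = -4: algebraic multiplicity = 4, geometric multiplicity = 3

Determining the block sizes for each eigenvalue:
  λ = -4: 3 blocks summing to 4 forces exactly one block of size 2 and the rest size 1 → block sizes [2, 1, 1]

Assembling the blocks gives a Jordan form
J =
  [-4,  1,  0,  0]
  [ 0, -4,  0,  0]
  [ 0,  0, -4,  0]
  [ 0,  0,  0, -4]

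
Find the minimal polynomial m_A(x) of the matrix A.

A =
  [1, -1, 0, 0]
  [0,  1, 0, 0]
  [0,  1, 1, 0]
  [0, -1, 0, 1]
x^2 - 2*x + 1

The characteristic polynomial is χ_A(x) = (x - 1)^4, so the eigenvalues are known. The minimal polynomial is
  m_A(x) = Π_λ (x − λ)^{k_λ}
where k_λ is the size of the *largest* Jordan block for λ (equivalently, the smallest k with (A − λI)^k v = 0 for every generalised eigenvector v of λ).

  λ = 1: largest Jordan block has size 2, contributing (x − 1)^2

So m_A(x) = (x - 1)^2 = x^2 - 2*x + 1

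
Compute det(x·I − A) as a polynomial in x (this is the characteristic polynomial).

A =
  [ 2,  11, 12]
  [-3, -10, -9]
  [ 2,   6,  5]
x^3 + 3*x^2 + 3*x + 1

Expanding det(x·I − A) (e.g. by cofactor expansion or by noting that A is similar to its Jordan form J, which has the same characteristic polynomial as A) gives
  χ_A(x) = x^3 + 3*x^2 + 3*x + 1
which factors as (x + 1)^3. The eigenvalues (with algebraic multiplicities) are λ = -1 with multiplicity 3.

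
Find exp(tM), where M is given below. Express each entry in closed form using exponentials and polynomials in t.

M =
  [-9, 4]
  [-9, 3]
e^{tM} =
  [-6*t*exp(-3*t) + exp(-3*t), 4*t*exp(-3*t)]
  [-9*t*exp(-3*t), 6*t*exp(-3*t) + exp(-3*t)]

Strategy: write M = P · J · P⁻¹ where J is a Jordan canonical form, so e^{tM} = P · e^{tJ} · P⁻¹, and e^{tJ} can be computed block-by-block.

M has Jordan form
J =
  [-3,  1]
  [ 0, -3]
(up to reordering of blocks).

Per-block formulas:
  For a 2×2 Jordan block J_2(-3): exp(t · J_2(-3)) = e^(-3t)·(I + t·N), where N is the 2×2 nilpotent shift.

After assembling e^{tJ} and conjugating by P, we get:

e^{tM} =
  [-6*t*exp(-3*t) + exp(-3*t), 4*t*exp(-3*t)]
  [-9*t*exp(-3*t), 6*t*exp(-3*t) + exp(-3*t)]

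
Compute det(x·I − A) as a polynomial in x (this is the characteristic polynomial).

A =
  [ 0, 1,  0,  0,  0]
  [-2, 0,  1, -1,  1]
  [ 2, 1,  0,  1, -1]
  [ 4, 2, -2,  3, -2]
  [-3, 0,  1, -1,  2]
x^5 - 5*x^4 + 10*x^3 - 10*x^2 + 5*x - 1

Expanding det(x·I − A) (e.g. by cofactor expansion or by noting that A is similar to its Jordan form J, which has the same characteristic polynomial as A) gives
  χ_A(x) = x^5 - 5*x^4 + 10*x^3 - 10*x^2 + 5*x - 1
which factors as (x - 1)^5. The eigenvalues (with algebraic multiplicities) are λ = 1 with multiplicity 5.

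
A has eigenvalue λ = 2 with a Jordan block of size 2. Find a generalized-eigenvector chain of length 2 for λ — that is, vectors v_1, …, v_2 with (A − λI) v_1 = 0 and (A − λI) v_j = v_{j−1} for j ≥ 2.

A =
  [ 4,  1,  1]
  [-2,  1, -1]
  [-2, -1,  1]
A Jordan chain for λ = 2 of length 2:
v_1 = (2, -2, -2)ᵀ
v_2 = (1, 0, 0)ᵀ

Let N = A − (2)·I. We want v_2 with N^2 v_2 = 0 but N^1 v_2 ≠ 0; then v_{j-1} := N · v_j for j = 2, …, 2.

Pick v_2 = (1, 0, 0)ᵀ.
Then v_1 = N · v_2 = (2, -2, -2)ᵀ.

Sanity check: (A − (2)·I) v_1 = (0, 0, 0)ᵀ = 0. ✓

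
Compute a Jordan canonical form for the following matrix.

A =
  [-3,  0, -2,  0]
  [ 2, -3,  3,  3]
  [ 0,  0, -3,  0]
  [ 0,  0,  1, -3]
J_3(-3) ⊕ J_1(-3)

The characteristic polynomial is
  det(x·I − A) = x^4 + 12*x^3 + 54*x^2 + 108*x + 81 = (x + 3)^4

Eigenvalues and multiplicities (the geometric multiplicity of λ is n − rank(A − λI), which equals the number of Jordan blocks for λ):
  λ = -3: algebraic multiplicity = 4, geometric multiplicity = 2

Determining the block sizes for each eigenvalue:
  λ = -3: with am = 4 and gm = 2, the partition is not yet determined (e.g. several partitions of 4 into 2 parts exist). Let N = A − (-3)·I. Computing rank(N^1) = 2, rank(N^2) = 1, rank(N^3) = 0; the number of blocks of size ≥ j is rank(N^{j−1}) − rank(N^j), giving [2, 1, 1]. So we have 1 block(s) of size 3, 1 block(s) of size 1 → block sizes [3, 1]

Assembling the blocks gives a Jordan form
J =
  [-3,  1,  0,  0]
  [ 0, -3,  1,  0]
  [ 0,  0, -3,  0]
  [ 0,  0,  0, -3]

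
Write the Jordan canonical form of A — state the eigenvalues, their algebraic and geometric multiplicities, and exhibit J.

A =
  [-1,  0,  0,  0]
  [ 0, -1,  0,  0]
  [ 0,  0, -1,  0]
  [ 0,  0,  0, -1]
J_1(-1) ⊕ J_1(-1) ⊕ J_1(-1) ⊕ J_1(-1)

The characteristic polynomial is
  det(x·I − A) = x^4 + 4*x^3 + 6*x^2 + 4*x + 1 = (x + 1)^4

Eigenvalues and multiplicities (the geometric multiplicity of λ is n − rank(A − λI), which equals the number of Jordan blocks for λ):
  λ = -1: algebraic multiplicity = 4, geometric multiplicity = 4

Determining the block sizes for each eigenvalue:
  λ = -1: gm = am = 4, so every block has size 1 → block sizes [1, 1, 1, 1]

Assembling the blocks gives a Jordan form
J =
  [-1,  0,  0,  0]
  [ 0, -1,  0,  0]
  [ 0,  0, -1,  0]
  [ 0,  0,  0, -1]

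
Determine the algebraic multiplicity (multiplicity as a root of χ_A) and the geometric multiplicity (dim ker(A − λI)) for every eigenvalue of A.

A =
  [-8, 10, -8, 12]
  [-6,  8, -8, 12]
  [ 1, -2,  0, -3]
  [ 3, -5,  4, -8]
λ = -2: alg = 4, geom = 2

Step 1 — factor the characteristic polynomial to read off the algebraic multiplicities:
  χ_A(x) = (x + 2)^4

Step 2 — compute geometric multiplicities via the rank-nullity identity g(λ) = n − rank(A − λI):
  rank(A − (-2)·I) = 2, so dim ker(A − (-2)·I) = n − 2 = 2

Summary:
  λ = -2: algebraic multiplicity = 4, geometric multiplicity = 2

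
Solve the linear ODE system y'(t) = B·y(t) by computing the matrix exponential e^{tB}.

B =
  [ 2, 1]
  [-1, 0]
e^{tB} =
  [t*exp(t) + exp(t), t*exp(t)]
  [-t*exp(t), -t*exp(t) + exp(t)]

Strategy: write B = P · J · P⁻¹ where J is a Jordan canonical form, so e^{tB} = P · e^{tJ} · P⁻¹, and e^{tJ} can be computed block-by-block.

B has Jordan form
J =
  [1, 1]
  [0, 1]
(up to reordering of blocks).

Per-block formulas:
  For a 2×2 Jordan block J_2(1): exp(t · J_2(1)) = e^(1t)·(I + t·N), where N is the 2×2 nilpotent shift.

After assembling e^{tJ} and conjugating by P, we get:

e^{tB} =
  [t*exp(t) + exp(t), t*exp(t)]
  [-t*exp(t), -t*exp(t) + exp(t)]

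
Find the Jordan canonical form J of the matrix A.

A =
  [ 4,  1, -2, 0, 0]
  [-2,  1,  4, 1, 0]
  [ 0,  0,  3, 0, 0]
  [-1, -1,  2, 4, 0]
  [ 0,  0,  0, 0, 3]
J_3(3) ⊕ J_1(3) ⊕ J_1(3)

The characteristic polynomial is
  det(x·I − A) = x^5 - 15*x^4 + 90*x^3 - 270*x^2 + 405*x - 243 = (x - 3)^5

Eigenvalues and multiplicities (the geometric multiplicity of λ is n − rank(A − λI), which equals the number of Jordan blocks for λ):
  λ = 3: algebraic multiplicity = 5, geometric multiplicity = 3

Determining the block sizes for each eigenvalue:
  λ = 3: with am = 5 and gm = 3, the partition is not yet determined (e.g. several partitions of 5 into 3 parts exist). Let N = A − (3)·I. Computing rank(N^1) = 2, rank(N^2) = 1, rank(N^3) = 0; the number of blocks of size ≥ j is rank(N^{j−1}) − rank(N^j), giving [3, 1, 1]. So we have 1 block(s) of size 3, 2 block(s) of size 1 → block sizes [3, 1, 1]

Assembling the blocks gives a Jordan form
J =
  [3, 1, 0, 0, 0]
  [0, 3, 1, 0, 0]
  [0, 0, 3, 0, 0]
  [0, 0, 0, 3, 0]
  [0, 0, 0, 0, 3]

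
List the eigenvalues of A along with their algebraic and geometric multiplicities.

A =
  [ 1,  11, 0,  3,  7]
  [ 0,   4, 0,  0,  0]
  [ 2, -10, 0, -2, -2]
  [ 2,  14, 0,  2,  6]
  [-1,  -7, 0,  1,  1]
λ = 0: alg = 3, geom = 2; λ = 4: alg = 2, geom = 2

Step 1 — factor the characteristic polynomial to read off the algebraic multiplicities:
  χ_A(x) = x^3*(x - 4)^2

Step 2 — compute geometric multiplicities via the rank-nullity identity g(λ) = n − rank(A − λI):
  rank(A − (0)·I) = 3, so dim ker(A − (0)·I) = n − 3 = 2
  rank(A − (4)·I) = 3, so dim ker(A − (4)·I) = n − 3 = 2

Summary:
  λ = 0: algebraic multiplicity = 3, geometric multiplicity = 2
  λ = 4: algebraic multiplicity = 2, geometric multiplicity = 2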